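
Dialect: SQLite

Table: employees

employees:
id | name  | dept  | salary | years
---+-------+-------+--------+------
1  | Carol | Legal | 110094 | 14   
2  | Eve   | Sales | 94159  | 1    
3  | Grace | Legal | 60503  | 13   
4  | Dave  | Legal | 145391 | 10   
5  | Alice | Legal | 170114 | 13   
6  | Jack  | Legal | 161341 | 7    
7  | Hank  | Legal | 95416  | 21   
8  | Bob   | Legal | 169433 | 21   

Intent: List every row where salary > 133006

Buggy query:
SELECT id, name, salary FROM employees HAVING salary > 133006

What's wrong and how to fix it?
Bug: This is a non-aggregate query (no GROUP BY, no aggregates), so in SQLite the HAVING clause is invalid here; a row-level condition belongs in WHERE

Fix: Use WHERE for row-level filtering

Corrected query:
SELECT id, name, salary FROM employees WHERE salary > 133006

Result:
id | name  | salary
---+-------+-------
4  | Dave  | 145391
5  | Alice | 170114
6  | Jack  | 161341
8  | Bob   | 169433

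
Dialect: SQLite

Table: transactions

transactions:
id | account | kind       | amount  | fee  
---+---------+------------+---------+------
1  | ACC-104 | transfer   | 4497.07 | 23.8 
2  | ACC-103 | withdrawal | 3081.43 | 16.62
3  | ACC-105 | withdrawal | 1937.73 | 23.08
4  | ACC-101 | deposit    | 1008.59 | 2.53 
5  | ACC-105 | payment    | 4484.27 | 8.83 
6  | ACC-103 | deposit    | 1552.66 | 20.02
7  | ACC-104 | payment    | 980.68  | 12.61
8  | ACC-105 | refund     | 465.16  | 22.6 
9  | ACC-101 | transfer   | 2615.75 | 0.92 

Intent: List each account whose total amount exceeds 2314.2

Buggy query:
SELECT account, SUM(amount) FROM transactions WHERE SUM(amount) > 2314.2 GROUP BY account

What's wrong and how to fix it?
Bug: WHERE runs before GROUP BY, so aggregates aren't available there

Fix: Use HAVING (which filters groups after aggregation) instead of WHERE

Corrected query:
SELECT account, SUM(amount) FROM transactions GROUP BY account HAVING SUM(amount) > 2314.2

Result:
account | SUM(amount)
--------+------------
ACC-101 | 3624.34    
ACC-103 | 4634.09    
ACC-104 | 5477.75    
ACC-105 | 6887.16    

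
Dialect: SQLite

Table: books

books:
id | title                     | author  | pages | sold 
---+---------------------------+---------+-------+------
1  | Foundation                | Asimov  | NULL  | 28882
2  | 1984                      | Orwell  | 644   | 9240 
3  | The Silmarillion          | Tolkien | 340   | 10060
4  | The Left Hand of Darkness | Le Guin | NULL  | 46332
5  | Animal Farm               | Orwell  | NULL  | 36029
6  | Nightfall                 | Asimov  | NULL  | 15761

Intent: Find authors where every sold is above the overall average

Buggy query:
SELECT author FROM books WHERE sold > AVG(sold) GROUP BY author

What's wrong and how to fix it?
Bug: AVG() is an aggregate; it can't sit directly in WHERE

Fix: Use a subquery for AVG and a HAVING MIN(...) filter so the condition holds for every row in the group

Corrected query:
SELECT author FROM books GROUP BY author HAVING MIN(sold) > (SELECT AVG(sold) FROM books)

Result:
author 
-------
Le Guin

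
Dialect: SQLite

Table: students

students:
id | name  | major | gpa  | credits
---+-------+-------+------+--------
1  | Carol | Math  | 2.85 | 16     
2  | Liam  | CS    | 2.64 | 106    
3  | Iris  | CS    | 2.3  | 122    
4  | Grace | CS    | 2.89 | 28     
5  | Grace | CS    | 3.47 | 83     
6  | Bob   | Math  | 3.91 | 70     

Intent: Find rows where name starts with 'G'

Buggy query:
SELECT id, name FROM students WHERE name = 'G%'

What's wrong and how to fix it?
Bug: '=' compares the literal string including the % character; pattern matching needs LIKE

Fix: Use LIKE for wildcard pattern matching

Corrected query:
SELECT id, name FROM students WHERE name LIKE 'G%'

Result:
id | name 
---+------
4  | Grace
5  | Grace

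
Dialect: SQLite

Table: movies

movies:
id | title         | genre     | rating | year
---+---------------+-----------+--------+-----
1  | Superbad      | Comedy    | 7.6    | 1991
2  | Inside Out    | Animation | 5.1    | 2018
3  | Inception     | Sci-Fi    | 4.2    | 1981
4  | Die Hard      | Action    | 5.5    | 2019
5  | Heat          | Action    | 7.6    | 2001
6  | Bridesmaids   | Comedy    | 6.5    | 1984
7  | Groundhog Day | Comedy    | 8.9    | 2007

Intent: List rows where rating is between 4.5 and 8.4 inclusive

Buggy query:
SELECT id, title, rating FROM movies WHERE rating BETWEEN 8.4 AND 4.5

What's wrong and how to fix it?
Bug: BETWEEN expects the lower bound first; with 8.4 AND 4.5 the range is empty

Fix: Write BETWEEN 4.5 AND 8.4

Corrected query:
SELECT id, title, rating FROM movies WHERE rating BETWEEN 4.5 AND 8.4

Result:
id | title       | rating
---+-------------+-------
1  | Superbad    | 7.6   
2  | Inside Out  | 5.1   
4  | Die Hard    | 5.5   
5  | Heat        | 7.6   
6  | Bridesmaids | 6.5   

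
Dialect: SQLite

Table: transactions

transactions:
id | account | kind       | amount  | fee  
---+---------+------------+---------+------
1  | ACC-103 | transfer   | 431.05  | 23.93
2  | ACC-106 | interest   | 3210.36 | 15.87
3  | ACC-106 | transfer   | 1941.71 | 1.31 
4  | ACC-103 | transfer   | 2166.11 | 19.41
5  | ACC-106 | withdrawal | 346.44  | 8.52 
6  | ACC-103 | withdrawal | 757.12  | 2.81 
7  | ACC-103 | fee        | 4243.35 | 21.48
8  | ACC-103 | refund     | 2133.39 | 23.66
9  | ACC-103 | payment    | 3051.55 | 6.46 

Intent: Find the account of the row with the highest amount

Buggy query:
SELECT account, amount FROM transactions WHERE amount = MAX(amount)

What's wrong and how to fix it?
Bug: WHERE is evaluated per row; an aggregate over the whole table isn't defined there

Fix: Wrap MAX in a scalar subquery so WHERE compares against a single value

Corrected query:
SELECT account, amount FROM transactions WHERE amount = (SELECT MAX(amount) FROM transactions)

Result:
account | amount 
--------+--------
ACC-103 | 4243.35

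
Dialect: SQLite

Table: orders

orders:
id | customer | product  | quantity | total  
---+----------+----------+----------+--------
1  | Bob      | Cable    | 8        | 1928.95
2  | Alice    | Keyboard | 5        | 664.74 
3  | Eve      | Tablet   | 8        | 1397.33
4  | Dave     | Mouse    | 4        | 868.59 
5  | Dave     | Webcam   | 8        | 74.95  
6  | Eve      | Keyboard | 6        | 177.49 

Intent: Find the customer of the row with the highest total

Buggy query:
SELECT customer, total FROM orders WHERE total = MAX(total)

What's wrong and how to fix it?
Bug: WHERE is evaluated per row; an aggregate over the whole table isn't defined there

Fix: Wrap MAX in a scalar subquery so WHERE compares against a single value

Corrected query:
SELECT customer, total FROM orders WHERE total = (SELECT MAX(total) FROM orders)

Result:
customer | total  
---------+--------
Bob      | 1928.95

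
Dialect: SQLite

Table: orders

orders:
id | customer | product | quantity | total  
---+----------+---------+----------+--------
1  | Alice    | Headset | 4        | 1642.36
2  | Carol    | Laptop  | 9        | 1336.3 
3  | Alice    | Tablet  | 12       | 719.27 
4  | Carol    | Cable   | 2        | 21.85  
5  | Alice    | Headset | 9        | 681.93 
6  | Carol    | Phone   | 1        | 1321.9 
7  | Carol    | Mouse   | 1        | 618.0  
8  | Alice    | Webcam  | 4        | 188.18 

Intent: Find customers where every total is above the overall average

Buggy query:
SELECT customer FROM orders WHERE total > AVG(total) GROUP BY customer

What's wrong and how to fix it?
Bug: AVG() is an aggregate; it can't sit directly in WHERE

Fix: Compute the overall average in a scalar subquery and compare each group's MIN against it in HAVING

Corrected query:
SELECT customer FROM orders GROUP BY customer HAVING MIN(total) > (SELECT AVG(total) FROM orders)

Result:
(no rows)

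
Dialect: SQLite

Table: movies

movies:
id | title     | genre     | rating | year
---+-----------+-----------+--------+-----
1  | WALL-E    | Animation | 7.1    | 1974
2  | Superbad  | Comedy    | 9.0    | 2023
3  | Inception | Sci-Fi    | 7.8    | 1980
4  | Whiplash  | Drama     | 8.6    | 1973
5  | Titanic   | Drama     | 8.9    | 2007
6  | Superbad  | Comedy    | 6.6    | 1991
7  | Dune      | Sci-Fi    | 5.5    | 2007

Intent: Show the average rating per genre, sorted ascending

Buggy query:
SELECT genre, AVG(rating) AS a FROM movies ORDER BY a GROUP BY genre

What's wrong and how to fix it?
Bug: ORDER BY appears before GROUP BY; SQL clause order requires GROUP BY first

Fix: Move ORDER BY to the end, after GROUP BY

Corrected query:
SELECT genre, AVG(rating) AS a FROM movies GROUP BY genre ORDER BY a

Result:
genre     | a   
----------+-----
Sci-Fi    | 6.65
Animation | 7.1 
Comedy    | 7.8 
Drama     | 8.75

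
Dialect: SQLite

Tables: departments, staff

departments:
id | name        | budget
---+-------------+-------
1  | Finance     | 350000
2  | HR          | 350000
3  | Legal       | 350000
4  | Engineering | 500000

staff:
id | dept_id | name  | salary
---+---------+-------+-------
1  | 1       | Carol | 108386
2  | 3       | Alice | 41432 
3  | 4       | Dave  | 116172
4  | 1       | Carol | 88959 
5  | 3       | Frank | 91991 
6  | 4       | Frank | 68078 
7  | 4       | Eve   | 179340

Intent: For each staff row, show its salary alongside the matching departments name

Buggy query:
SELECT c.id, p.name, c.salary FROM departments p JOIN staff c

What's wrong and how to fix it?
Bug: JOIN with no ON clause produces a cartesian product; every staff row pairs with every departments row

Fix: Specify the join condition linking the foreign key to the parent id

Corrected query:
SELECT c.id, p.name, c.salary FROM departments p JOIN staff c ON c.dept_id = p.id

Result:
id | name        | salary
---+-------------+-------
1  | Finance     | 108386
2  | Legal       | 41432 
3  | Engineering | 116172
4  | Finance     | 88959 
5  | Legal       | 91991 
6  | Engineering | 68078 
7  | Engineering | 179340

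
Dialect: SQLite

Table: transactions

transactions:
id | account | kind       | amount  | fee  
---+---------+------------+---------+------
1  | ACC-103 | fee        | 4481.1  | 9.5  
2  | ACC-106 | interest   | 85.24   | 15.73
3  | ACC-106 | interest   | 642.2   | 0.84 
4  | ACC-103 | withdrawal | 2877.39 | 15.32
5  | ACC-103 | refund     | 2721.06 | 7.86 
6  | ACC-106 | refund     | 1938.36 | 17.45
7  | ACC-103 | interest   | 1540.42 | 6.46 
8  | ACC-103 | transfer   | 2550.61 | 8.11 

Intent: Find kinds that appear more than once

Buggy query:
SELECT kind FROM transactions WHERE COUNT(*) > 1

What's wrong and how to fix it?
Bug: COUNT(*) is an aggregate and cannot be used in WHERE

Fix: Group first, then use HAVING for the count condition

Corrected query:
SELECT kind FROM transactions GROUP BY kind HAVING COUNT(*) > 1

Result:
kind    
--------
interest
refund  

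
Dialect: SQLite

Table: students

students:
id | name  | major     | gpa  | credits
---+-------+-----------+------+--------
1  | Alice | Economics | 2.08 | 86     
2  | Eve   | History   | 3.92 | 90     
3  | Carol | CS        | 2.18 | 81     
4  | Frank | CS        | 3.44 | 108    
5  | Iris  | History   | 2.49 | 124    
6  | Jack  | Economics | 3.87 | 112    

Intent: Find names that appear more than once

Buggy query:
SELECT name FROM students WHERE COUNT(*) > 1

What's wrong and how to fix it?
Bug: COUNT(*) is an aggregate and cannot be used in WHERE

Fix: Group first, then use HAVING for the count condition

Corrected query:
SELECT name FROM students GROUP BY name HAVING COUNT(*) > 1

Result:
(no rows)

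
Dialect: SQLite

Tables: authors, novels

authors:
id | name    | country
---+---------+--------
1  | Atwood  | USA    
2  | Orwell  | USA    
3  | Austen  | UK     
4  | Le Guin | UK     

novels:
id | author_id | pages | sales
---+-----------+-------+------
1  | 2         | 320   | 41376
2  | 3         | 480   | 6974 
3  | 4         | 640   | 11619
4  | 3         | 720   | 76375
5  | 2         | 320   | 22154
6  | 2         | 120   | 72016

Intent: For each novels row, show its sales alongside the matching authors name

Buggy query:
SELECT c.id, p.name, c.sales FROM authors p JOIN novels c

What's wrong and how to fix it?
Bug: Missing join condition: each novels row is matched to all authors rows instead of just its own

Fix: Specify the join condition linking the foreign key to the parent id

Corrected query:
SELECT c.id, p.name, c.sales FROM authors p JOIN novels c ON c.author_id = p.id

Result:
id | name    | sales
---+---------+------
1  | Orwell  | 41376
2  | Austen  | 6974 
3  | Le Guin | 11619
4  | Austen  | 76375
5  | Orwell  | 22154
6  | Orwell  | 72016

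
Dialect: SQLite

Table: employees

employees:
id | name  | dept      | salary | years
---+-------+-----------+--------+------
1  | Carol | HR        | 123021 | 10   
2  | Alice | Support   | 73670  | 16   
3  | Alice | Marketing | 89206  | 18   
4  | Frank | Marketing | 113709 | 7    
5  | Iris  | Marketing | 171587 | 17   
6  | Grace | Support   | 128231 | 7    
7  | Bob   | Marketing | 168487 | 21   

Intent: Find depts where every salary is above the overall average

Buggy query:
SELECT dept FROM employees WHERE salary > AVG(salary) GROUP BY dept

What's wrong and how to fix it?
Bug: WHERE evaluates per row before aggregation, so AVG() is unavailable

Fix: Use a subquery for AVG and a HAVING MIN(...) filter so the condition holds for every row in the group

Corrected query:
SELECT dept FROM employees GROUP BY dept HAVING MIN(salary) > (SELECT AVG(salary) FROM employees)

Result:
(no rows)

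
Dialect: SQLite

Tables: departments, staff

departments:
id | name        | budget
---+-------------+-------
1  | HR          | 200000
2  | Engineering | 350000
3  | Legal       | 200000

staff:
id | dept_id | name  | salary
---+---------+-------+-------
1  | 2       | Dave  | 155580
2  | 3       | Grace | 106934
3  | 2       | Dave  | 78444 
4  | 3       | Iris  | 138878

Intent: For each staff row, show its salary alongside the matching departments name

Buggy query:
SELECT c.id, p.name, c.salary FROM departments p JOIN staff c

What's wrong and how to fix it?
Bug: Missing join condition: each staff row is matched to all departments rows instead of just its own

Fix: Specify the join condition linking the foreign key to the parent id

Corrected query:
SELECT c.id, p.name, c.salary FROM departments p JOIN staff c ON c.dept_id = p.id

Result:
id | name        | salary
---+-------------+-------
1  | Engineering | 155580
2  | Legal       | 106934
3  | Engineering | 78444 
4  | Legal       | 138878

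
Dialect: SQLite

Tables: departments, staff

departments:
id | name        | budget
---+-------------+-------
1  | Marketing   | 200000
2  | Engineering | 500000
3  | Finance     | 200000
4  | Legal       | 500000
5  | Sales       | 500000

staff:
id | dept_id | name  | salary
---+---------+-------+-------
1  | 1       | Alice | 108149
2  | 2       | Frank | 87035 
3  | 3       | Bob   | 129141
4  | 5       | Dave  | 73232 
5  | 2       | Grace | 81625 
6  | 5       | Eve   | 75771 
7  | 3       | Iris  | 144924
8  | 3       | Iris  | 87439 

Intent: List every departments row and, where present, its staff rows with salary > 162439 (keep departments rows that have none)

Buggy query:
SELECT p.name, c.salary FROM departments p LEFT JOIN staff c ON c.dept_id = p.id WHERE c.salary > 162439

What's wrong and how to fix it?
Bug: A WHERE condition on the right-hand table after LEFT JOIN drops unmatched parents

Fix: Put 'c.salary > 162439' in the JOIN's ON clause instead of WHERE

Corrected query:
SELECT p.name, c.salary FROM departments p LEFT JOIN staff c ON c.dept_id = p.id AND c.salary > 162439

Result:
name        | salary
------------+-------
Marketing   | NULL  
Engineering | NULL  
Finance     | NULL  
Legal       | NULL  
Sales       | NULL  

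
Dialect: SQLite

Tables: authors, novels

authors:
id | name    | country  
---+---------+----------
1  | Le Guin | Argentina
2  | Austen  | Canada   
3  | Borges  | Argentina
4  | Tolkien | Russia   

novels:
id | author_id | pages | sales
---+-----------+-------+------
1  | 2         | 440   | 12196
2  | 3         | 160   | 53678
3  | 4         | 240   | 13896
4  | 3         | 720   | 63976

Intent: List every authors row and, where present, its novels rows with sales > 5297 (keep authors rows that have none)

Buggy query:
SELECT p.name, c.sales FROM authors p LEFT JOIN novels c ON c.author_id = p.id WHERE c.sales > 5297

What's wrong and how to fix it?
Bug: Filtering c.sales in WHERE discards the NULL rows produced by LEFT JOIN, turning it into an inner join

Fix: Move the right-table condition into the ON clause so unmatched parents are kept

Corrected query:
SELECT p.name, c.sales FROM authors p LEFT JOIN novels c ON c.author_id = p.id AND c.sales > 5297

Result:
name    | sales
--------+------
Le Guin | NULL 
Austen  | 12196
Borges  | 53678
Borges  | 63976
Tolkien | 13896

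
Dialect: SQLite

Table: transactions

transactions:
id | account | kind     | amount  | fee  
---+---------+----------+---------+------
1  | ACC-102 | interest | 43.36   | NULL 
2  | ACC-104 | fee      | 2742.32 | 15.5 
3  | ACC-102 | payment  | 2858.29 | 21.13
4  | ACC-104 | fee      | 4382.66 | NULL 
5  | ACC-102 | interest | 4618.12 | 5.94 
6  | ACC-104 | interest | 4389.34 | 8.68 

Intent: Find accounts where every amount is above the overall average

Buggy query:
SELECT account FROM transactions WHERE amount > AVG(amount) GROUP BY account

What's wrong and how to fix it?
Bug: WHERE evaluates per row before aggregation, so AVG() is unavailable

Fix: Compute the overall average in a scalar subquery and compare each group's MIN against it in HAVING

Corrected query:
SELECT account FROM transactions GROUP BY account HAVING MIN(amount) > (SELECT AVG(amount) FROM transactions)

Result:
(no rows)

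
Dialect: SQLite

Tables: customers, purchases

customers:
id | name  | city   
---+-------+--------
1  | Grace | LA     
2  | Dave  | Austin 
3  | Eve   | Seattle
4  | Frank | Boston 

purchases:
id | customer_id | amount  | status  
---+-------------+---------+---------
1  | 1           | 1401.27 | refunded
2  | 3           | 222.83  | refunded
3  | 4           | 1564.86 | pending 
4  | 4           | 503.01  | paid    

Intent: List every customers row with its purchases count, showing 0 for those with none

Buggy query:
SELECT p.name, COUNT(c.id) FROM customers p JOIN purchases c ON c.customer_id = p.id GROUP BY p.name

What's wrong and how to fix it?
Bug: An inner join excludes parents with zero children

Fix: Switch to LEFT JOIN to retain unmatched parent rows

Corrected query:
SELECT p.name, COUNT(c.id) FROM customers p LEFT JOIN purchases c ON c.customer_id = p.id GROUP BY p.name

Result:
name  | COUNT(c.id)
------+------------
Dave  | 0          
Eve   | 1          
Frank | 2          
Grace | 1          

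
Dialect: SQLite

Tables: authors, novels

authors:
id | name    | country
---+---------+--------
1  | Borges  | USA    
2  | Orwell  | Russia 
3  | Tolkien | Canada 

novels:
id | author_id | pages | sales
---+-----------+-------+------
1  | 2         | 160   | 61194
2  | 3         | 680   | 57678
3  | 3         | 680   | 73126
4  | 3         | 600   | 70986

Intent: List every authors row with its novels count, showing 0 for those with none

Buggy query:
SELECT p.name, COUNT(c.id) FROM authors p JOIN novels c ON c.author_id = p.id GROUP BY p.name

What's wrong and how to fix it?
Bug: An inner join excludes parents with zero children

Fix: Switch to LEFT JOIN to retain unmatched parent rows

Corrected query:
SELECT p.name, COUNT(c.id) FROM authors p LEFT JOIN novels c ON c.author_id = p.id GROUP BY p.name

Result:
name    | COUNT(c.id)
--------+------------
Borges  | 0          
Orwell  | 1          
Tolkien | 3          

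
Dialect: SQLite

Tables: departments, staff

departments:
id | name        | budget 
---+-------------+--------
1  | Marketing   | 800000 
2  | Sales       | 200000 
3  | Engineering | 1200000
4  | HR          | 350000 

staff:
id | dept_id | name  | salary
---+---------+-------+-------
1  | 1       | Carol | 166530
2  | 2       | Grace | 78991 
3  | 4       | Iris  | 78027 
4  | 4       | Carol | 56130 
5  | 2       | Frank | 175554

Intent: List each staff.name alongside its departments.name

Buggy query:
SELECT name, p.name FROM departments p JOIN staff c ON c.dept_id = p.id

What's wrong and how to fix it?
Bug: Both tables have a 'name' column; the unqualified reference is ambiguous

Fix: Prefix ambiguous columns with the table alias

Corrected query:
SELECT c.name, p.name FROM departments p JOIN staff c ON c.dept_id = p.id

Result:
name  | name     
------+----------
Carol | Marketing
Grace | Sales    
Iris  | HR       
Carol | HR       
Frank | Sales    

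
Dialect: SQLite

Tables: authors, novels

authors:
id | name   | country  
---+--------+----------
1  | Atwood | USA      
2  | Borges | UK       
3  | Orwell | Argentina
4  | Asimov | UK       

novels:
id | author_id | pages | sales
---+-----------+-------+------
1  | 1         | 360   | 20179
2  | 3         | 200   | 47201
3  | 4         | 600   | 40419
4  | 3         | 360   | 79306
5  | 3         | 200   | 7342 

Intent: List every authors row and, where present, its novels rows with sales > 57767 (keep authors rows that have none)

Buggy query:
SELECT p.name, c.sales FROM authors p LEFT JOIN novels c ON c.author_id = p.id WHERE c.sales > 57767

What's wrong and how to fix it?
Bug: A WHERE condition on the right-hand table after LEFT JOIN drops unmatched parents

Fix: Put 'c.sales > 57767' in the JOIN's ON clause instead of WHERE

Corrected query:
SELECT p.name, c.sales FROM authors p LEFT JOIN novels c ON c.author_id = p.id AND c.sales > 57767

Result:
name   | sales
-------+------
Atwood | NULL 
Borges | NULL 
Orwell | 79306
Asimov | NULL 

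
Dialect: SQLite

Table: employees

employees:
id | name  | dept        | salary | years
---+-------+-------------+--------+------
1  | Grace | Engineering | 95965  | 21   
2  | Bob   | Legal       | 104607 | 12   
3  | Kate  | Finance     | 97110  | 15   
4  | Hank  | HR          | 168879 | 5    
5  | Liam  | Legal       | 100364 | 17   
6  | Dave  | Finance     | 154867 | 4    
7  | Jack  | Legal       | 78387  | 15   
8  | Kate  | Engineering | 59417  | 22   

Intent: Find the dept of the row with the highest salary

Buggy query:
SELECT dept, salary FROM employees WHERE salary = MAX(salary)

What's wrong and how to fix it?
Bug: WHERE is evaluated per row; an aggregate over the whole table isn't defined there

Fix: Use a subquery: WHERE salary = (SELECT MAX(salary) FROM employees)

Corrected query:
SELECT dept, salary FROM employees WHERE salary = (SELECT MAX(salary) FROM employees)

Result:
dept | salary
-----+-------
HR   | 168879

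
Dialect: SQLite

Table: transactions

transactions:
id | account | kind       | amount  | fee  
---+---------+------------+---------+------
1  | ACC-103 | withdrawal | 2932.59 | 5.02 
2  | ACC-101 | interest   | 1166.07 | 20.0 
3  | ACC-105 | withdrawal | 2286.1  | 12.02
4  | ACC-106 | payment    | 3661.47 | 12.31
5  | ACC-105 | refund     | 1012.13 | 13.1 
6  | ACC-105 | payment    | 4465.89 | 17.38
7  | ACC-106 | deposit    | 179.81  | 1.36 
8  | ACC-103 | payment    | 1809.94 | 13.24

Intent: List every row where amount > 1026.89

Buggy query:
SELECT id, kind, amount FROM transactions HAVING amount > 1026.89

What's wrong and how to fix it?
Bug: This is a non-aggregate query (no GROUP BY, no aggregates), so in SQLite the HAVING clause is invalid here; a row-level condition belongs in WHERE

Fix: Replace HAVING with WHERE since the condition applies to individual rows

Corrected query:
SELECT id, kind, amount FROM transactions WHERE amount > 1026.89

Result:
id | kind       | amount 
---+------------+--------
1  | withdrawal | 2932.59
2  | interest   | 1166.07
3  | withdrawal | 2286.1 
4  | payment    | 3661.47
6  | payment    | 4465.89
8  | payment    | 1809.94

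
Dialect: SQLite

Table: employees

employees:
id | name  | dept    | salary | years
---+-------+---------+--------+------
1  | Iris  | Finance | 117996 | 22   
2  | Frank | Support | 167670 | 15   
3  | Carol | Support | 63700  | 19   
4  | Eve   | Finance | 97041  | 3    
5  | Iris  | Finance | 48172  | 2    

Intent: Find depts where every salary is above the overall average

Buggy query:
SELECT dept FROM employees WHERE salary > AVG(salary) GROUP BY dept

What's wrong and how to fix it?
Bug: AVG() is an aggregate; it can't sit directly in WHERE

Fix: Compute the overall average in a scalar subquery and compare each group's MIN against it in HAVING

Corrected query:
SELECT dept FROM employees GROUP BY dept HAVING MIN(salary) > (SELECT AVG(salary) FROM employees)

Result:
(no rows)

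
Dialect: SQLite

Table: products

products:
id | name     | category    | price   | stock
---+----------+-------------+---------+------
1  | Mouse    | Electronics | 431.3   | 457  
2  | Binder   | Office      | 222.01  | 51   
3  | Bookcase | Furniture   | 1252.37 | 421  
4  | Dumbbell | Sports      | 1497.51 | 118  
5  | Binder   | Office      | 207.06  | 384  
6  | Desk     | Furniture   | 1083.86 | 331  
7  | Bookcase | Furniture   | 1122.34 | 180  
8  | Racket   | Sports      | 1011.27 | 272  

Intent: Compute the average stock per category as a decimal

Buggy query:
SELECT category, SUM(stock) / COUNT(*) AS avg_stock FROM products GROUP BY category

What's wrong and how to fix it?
Bug: SUM(stock) and COUNT(*) are both integers; the division truncates the fractional part

Fix: Cast one side to REAL so the division keeps the fractional part

Corrected query:
SELECT category, SUM(stock) * 1.0 / COUNT(*) AS avg_stock FROM products GROUP BY category

Result:
category    | avg_stock 
------------+-----------
Electronics | 457       
Furniture   | 310.666667
Office      | 217.5     
Sports      | 195       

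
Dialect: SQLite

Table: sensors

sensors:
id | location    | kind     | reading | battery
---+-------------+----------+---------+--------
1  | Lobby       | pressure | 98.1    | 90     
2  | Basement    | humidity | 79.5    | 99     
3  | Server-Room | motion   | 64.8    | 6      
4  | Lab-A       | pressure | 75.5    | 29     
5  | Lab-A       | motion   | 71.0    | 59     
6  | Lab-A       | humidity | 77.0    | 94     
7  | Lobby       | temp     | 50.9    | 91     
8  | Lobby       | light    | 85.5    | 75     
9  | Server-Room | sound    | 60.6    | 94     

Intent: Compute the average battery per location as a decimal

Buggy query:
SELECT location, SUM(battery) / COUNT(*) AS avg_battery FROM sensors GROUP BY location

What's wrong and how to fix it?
Bug: Both operands are integers, so '/' performs integer division and truncates

Fix: Cast one side to REAL so the division keeps the fractional part

Corrected query:
SELECT location, SUM(battery) * 1.0 / COUNT(*) AS avg_battery FROM sensors GROUP BY location

Result:
location    | avg_battery
------------+------------
Basement    | 99         
Lab-A       | 60.666667  
Lobby       | 85.333333  
Server-Room | 50         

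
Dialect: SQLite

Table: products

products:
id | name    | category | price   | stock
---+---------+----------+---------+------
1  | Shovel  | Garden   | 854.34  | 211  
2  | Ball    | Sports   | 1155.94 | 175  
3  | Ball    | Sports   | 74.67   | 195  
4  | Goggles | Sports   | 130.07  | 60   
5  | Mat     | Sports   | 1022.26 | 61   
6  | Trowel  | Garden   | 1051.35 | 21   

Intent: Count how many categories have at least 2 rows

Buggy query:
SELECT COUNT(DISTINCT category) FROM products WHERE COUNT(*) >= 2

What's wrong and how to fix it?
Bug: COUNT(*) cannot appear in WHERE; the per-group count doesn't exist yet

Fix: Use a subquery that GROUPs and filters with HAVING, then count its rows

Corrected query:
SELECT COUNT(*) FROM (SELECT category FROM products GROUP BY category HAVING COUNT(*) >= 2)

Result:
COUNT(*)
--------
2       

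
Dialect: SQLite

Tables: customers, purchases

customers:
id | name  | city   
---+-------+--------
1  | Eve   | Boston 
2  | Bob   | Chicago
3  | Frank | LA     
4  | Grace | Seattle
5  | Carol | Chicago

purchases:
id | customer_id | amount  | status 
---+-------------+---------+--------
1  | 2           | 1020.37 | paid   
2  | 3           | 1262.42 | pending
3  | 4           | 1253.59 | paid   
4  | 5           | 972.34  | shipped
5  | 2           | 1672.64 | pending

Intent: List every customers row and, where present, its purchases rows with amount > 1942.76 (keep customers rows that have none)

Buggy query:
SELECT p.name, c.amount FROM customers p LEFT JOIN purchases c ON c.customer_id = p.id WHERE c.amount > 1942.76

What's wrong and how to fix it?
Bug: Filtering c.amount in WHERE discards the NULL rows produced by LEFT JOIN, turning it into an inner join

Fix: Put 'c.amount > 1942.76' in the JOIN's ON clause instead of WHERE

Corrected query:
SELECT p.name, c.amount FROM customers p LEFT JOIN purchases c ON c.customer_id = p.id AND c.amount > 1942.76

Result:
name  | amount
------+-------
Eve   | NULL  
Bob   | NULL  
Frank | NULL  
Grace | NULL  
Carol | NULL  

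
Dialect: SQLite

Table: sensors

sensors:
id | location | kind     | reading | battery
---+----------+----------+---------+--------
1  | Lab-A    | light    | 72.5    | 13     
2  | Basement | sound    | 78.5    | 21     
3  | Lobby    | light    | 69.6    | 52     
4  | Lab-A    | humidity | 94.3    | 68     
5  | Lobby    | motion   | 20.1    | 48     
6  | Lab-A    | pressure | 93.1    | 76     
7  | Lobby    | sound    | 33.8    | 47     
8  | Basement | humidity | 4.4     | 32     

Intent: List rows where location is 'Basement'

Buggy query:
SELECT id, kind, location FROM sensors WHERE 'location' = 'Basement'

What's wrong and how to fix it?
Bug: 'location' in single quotes is a string literal, not the column; the comparison is literal-vs-literal and never true

Fix: Remove the quotes around the column name (or use double quotes for an identifier)

Corrected query:
SELECT id, kind, location FROM sensors WHERE location = 'Basement'

Result:
id | kind     | location
---+----------+---------
2  | sound    | Basement
8  | humidity | Basement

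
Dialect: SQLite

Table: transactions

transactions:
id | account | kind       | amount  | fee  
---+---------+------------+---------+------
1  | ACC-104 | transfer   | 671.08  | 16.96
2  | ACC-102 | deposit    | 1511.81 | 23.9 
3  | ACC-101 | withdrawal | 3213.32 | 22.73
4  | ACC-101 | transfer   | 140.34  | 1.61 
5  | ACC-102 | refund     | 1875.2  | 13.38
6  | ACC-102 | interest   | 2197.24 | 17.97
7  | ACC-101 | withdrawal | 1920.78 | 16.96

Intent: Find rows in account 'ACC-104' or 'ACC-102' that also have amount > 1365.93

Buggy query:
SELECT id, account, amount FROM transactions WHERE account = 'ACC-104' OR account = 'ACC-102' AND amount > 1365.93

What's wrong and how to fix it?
Bug: AND binds tighter than OR, so this parses as account = 'ACC-104' OR (account = 'ACC-102' AND amount > 1365.93)

Fix: Group the OR with parentheses (or use IN), then AND the threshold

Corrected query:
SELECT id, account, amount FROM transactions WHERE (account = 'ACC-104' OR account = 'ACC-102') AND amount > 1365.93

Result:
id | account | amount 
---+---------+--------
2  | ACC-102 | 1511.81
5  | ACC-102 | 1875.2 
6  | ACC-102 | 2197.24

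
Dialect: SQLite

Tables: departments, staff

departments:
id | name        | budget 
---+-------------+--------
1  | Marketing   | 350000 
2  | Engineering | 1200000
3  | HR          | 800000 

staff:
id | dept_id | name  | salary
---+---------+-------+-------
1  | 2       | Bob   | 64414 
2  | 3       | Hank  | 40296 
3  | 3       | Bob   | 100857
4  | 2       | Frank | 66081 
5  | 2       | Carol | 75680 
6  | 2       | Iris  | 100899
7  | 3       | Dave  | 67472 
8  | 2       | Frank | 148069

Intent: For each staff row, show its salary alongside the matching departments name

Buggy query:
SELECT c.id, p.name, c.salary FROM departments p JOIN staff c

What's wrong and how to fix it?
Bug: JOIN with no ON clause produces a cartesian product; every staff row pairs with every departments row

Fix: Add ON c.dept_id = p.id to the JOIN

Corrected query:
SELECT c.id, p.name, c.salary FROM departments p JOIN staff c ON c.dept_id = p.id

Result:
id | name        | salary
---+-------------+-------
1  | Engineering | 64414 
2  | HR          | 40296 
3  | HR          | 100857
4  | Engineering | 66081 
5  | Engineering | 75680 
6  | Engineering | 100899
7  | HR          | 67472 
8  | Engineering | 148069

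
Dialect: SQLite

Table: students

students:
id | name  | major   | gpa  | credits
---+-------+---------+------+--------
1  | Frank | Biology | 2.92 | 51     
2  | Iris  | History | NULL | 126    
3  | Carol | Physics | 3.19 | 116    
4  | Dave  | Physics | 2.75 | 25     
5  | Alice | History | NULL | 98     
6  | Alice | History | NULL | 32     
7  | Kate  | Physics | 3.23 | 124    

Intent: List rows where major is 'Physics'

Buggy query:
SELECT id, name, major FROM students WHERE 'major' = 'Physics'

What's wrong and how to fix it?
Bug: Single quotes denote string literals in SQL; the column name is being compared as a constant string

Fix: Reference the column as major without single quotes

Corrected query:
SELECT id, name, major FROM students WHERE major = 'Physics'

Result:
id | name  | major  
---+-------+--------
3  | Carol | Physics
4  | Dave  | Physics
7  | Kate  | Physics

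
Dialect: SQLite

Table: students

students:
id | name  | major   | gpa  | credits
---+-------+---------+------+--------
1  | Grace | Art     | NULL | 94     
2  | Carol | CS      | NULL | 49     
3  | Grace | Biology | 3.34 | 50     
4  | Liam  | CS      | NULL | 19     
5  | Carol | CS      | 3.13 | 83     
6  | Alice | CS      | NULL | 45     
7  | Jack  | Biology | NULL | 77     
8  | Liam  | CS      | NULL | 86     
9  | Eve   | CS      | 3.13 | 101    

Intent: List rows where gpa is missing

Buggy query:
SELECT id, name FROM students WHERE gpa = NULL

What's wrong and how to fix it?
Bug: Comparing to NULL with '=' never matches; NULL = NULL is unknown, not true

Fix: Replace '= NULL' with 'IS NULL'

Corrected query:
SELECT id, name FROM students WHERE gpa IS NULL

Result:
id | name 
---+------
1  | Grace
2  | Carol
4  | Liam 
6  | Alice
7  | Jack 
8  | Liam 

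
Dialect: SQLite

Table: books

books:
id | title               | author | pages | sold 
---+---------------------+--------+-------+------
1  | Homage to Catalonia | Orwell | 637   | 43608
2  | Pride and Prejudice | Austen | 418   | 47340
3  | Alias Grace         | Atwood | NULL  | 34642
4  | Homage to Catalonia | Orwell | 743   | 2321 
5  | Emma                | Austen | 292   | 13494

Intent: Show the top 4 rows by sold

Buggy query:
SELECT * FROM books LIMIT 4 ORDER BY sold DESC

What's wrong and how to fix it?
Bug: LIMIT must come after ORDER BY

Fix: Sort with ORDER BY, then apply LIMIT

Corrected query:
SELECT * FROM books ORDER BY sold DESC LIMIT 4

Result:
id | title               | author | pages | sold 
---+---------------------+--------+-------+------
2  | Pride and Prejudice | Austen | 418   | 47340
1  | Homage to Catalonia | Orwell | 637   | 43608
3  | Alias Grace         | Atwood | NULL  | 34642
5  | Emma                | Austen | 292   | 13494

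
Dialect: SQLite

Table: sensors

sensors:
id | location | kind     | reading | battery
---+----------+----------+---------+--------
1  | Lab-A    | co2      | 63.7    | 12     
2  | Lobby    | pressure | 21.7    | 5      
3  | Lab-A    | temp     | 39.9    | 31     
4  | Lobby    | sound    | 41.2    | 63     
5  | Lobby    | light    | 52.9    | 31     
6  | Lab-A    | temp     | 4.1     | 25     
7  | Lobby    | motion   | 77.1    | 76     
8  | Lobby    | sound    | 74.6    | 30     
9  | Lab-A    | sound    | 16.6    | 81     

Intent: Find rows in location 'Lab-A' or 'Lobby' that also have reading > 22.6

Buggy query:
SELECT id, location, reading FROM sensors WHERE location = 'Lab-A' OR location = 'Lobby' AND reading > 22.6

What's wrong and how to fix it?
Bug: AND binds tighter than OR, so this parses as location = 'Lab-A' OR (location = 'Lobby' AND reading > 22.6)

Fix: Group the OR with parentheses (or use IN), then AND the threshold

Corrected query:
SELECT id, location, reading FROM sensors WHERE (location = 'Lab-A' OR location = 'Lobby') AND reading > 22.6

Result:
id | location | reading
---+----------+--------
1  | Lab-A    | 63.7   
3  | Lab-A    | 39.9   
4  | Lobby    | 41.2   
5  | Lobby    | 52.9   
7  | Lobby    | 77.1   
8  | Lobby    | 74.6   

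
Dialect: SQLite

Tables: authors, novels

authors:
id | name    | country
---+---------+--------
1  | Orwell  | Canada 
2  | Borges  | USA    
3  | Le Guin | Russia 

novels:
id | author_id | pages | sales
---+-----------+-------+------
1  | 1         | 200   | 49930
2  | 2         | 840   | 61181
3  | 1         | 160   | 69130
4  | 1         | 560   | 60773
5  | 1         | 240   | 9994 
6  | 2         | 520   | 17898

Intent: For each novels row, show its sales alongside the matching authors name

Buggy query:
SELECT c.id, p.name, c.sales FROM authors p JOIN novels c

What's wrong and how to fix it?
Bug: Missing join condition: each novels row is matched to all authors rows instead of just its own

Fix: Specify the join condition linking the foreign key to the parent id

Corrected query:
SELECT c.id, p.name, c.sales FROM authors p JOIN novels c ON c.author_id = p.id

Result:
id | name   | sales
---+--------+------
1  | Orwell | 49930
2  | Borges | 61181
3  | Orwell | 69130
4  | Orwell | 60773
5  | Orwell | 9994 
6  | Borges | 17898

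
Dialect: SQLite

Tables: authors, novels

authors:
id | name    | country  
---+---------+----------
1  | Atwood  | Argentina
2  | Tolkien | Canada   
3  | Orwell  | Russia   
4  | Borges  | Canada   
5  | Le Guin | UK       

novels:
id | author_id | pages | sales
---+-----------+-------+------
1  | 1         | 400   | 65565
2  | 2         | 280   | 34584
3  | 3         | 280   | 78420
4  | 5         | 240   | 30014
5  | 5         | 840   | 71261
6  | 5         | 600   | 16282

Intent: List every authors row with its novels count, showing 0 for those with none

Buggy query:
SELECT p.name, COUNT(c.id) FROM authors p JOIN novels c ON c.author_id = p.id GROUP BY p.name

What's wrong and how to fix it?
Bug: INNER JOIN drops authors rows that have no matching novels rows

Fix: Use LEFT JOIN so parents without children still appear (COUNT(c.id) gives 0)

Corrected query:
SELECT p.name, COUNT(c.id) FROM authors p LEFT JOIN novels c ON c.author_id = p.id GROUP BY p.name

Result:
name    | COUNT(c.id)
--------+------------
Atwood  | 1          
Borges  | 0          
Le Guin | 3          
Orwell  | 1          
Tolkien | 1          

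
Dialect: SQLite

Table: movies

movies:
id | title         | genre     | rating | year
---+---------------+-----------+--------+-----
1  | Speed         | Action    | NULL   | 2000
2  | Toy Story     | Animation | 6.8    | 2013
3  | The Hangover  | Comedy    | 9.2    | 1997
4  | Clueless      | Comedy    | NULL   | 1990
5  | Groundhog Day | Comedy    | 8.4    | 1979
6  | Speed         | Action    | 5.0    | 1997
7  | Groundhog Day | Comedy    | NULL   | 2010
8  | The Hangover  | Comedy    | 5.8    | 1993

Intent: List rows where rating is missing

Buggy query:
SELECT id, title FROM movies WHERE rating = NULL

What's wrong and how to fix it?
Bug: '= NULL' is always unknown in SQL three-valued logic, so no rows match

Fix: Use IS NULL to test for NULL

Corrected query:
SELECT id, title FROM movies WHERE rating IS NULL

Result:
id | title        
---+--------------
1  | Speed        
4  | Clueless     
7  | Groundhog Day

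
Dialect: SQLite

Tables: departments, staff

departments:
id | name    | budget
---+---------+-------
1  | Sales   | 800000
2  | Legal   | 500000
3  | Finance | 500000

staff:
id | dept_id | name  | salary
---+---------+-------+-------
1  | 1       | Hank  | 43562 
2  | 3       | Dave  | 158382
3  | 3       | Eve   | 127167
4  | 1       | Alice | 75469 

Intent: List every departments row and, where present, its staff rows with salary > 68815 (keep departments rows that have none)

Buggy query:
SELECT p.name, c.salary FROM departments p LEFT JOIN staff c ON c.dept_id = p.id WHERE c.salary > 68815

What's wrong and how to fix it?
Bug: A WHERE condition on the right-hand table after LEFT JOIN drops unmatched parents

Fix: Put 'c.salary > 68815' in the JOIN's ON clause instead of WHERE

Corrected query:
SELECT p.name, c.salary FROM departments p LEFT JOIN staff c ON c.dept_id = p.id AND c.salary > 68815

Result:
name    | salary
--------+-------
Sales   | 75469 
Legal   | NULL  
Finance | 127167
Finance | 158382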